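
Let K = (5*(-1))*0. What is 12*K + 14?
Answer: 14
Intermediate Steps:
K = 0 (K = -5*0 = 0)
12*K + 14 = 12*0 + 14 = 0 + 14 = 14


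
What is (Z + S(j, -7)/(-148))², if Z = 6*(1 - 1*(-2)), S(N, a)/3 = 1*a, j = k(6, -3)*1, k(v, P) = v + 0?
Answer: 7209225/21904 ≈ 329.13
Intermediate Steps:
k(v, P) = v
j = 6 (j = 6*1 = 6)
S(N, a) = 3*a (S(N, a) = 3*(1*a) = 3*a)
Z = 18 (Z = 6*(1 + 2) = 6*3 = 18)
(Z + S(j, -7)/(-148))² = (18 + (3*(-7))/(-148))² = (18 - 21*(-1/148))² = (18 + 21/148)² = (2685/148)² = 7209225/21904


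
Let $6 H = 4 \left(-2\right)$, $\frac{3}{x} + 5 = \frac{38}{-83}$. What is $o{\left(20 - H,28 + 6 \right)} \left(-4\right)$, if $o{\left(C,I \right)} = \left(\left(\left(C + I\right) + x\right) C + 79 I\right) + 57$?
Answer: $- \frac{21264100}{1359} \approx -15647.0$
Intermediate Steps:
$x = - \frac{83}{151}$ ($x = \frac{3}{-5 + \frac{38}{-83}} = \frac{3}{-5 + 38 \left(- \frac{1}{83}\right)} = \frac{3}{-5 - \frac{38}{83}} = \frac{3}{- \frac{453}{83}} = 3 \left(- \frac{83}{453}\right) = - \frac{83}{151} \approx -0.54967$)
$H = - \frac{4}{3}$ ($H = \frac{4 \left(-2\right)}{6} = \frac{1}{6} \left(-8\right) = - \frac{4}{3} \approx -1.3333$)
$o{\left(C,I \right)} = 57 + 79 I + C \left(- \frac{83}{151} + C + I\right)$ ($o{\left(C,I \right)} = \left(\left(\left(C + I\right) - \frac{83}{151}\right) C + 79 I\right) + 57 = \left(\left(- \frac{83}{151} + C + I\right) C + 79 I\right) + 57 = \left(C \left(- \frac{83}{151} + C + I\right) + 79 I\right) + 57 = \left(79 I + C \left(- \frac{83}{151} + C + I\right)\right) + 57 = 57 + 79 I + C \left(- \frac{83}{151} + C + I\right)$)
$o{\left(20 - H,28 + 6 \right)} \left(-4\right) = \left(57 + \left(20 - - \frac{4}{3}\right)^{2} + 79 \left(28 + 6\right) - \frac{83 \left(20 - - \frac{4}{3}\right)}{151} + \left(20 - - \frac{4}{3}\right) \left(28 + 6\right)\right) \left(-4\right) = \left(57 + \left(20 + \frac{4}{3}\right)^{2} + 79 \cdot 34 - \frac{83 \left(20 + \frac{4}{3}\right)}{151} + \left(20 + \frac{4}{3}\right) 34\right) \left(-4\right) = \left(57 + \left(\frac{64}{3}\right)^{2} + 2686 - \frac{5312}{453} + \frac{64}{3} \cdot 34\right) \left(-4\right) = \left(57 + \frac{4096}{9} + 2686 - \frac{5312}{453} + \frac{2176}{3}\right) \left(-4\right) = \frac{5316025}{1359} \left(-4\right) = - \frac{21264100}{1359}$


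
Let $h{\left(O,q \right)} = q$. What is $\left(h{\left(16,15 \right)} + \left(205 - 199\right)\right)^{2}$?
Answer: $441$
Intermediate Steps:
$\left(h{\left(16,15 \right)} + \left(205 - 199\right)\right)^{2} = \left(15 + \left(205 - 199\right)\right)^{2} = \left(15 + 6\right)^{2} = 21^{2} = 441$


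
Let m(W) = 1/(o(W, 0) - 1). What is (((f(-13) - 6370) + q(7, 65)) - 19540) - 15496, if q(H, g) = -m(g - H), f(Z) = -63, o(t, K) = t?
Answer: -2363734/57 ≈ -41469.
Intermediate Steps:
m(W) = 1/(-1 + W) (m(W) = 1/(W - 1) = 1/(-1 + W))
q(H, g) = -1/(-1 + g - H) (q(H, g) = -1/(-1 + (g - H)) = -1/(-1 + g - H))
(((f(-13) - 6370) + q(7, 65)) - 19540) - 15496 = (((-63 - 6370) + 1/(1 + 7 - 1*65)) - 19540) - 15496 = ((-6433 + 1/(1 + 7 - 65)) - 19540) - 15496 = ((-6433 + 1/(-57)) - 19540) - 15496 = ((-6433 - 1/57) - 19540) - 15496 = (-366682/57 - 19540) - 15496 = -1480462/57 - 15496 = -2363734/57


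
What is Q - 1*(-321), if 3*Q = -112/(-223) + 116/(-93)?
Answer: 19956205/62217 ≈ 320.75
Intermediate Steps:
Q = -15452/62217 (Q = (-112/(-223) + 116/(-93))/3 = (-112*(-1/223) + 116*(-1/93))/3 = (112/223 - 116/93)/3 = (⅓)*(-15452/20739) = -15452/62217 ≈ -0.24836)
Q - 1*(-321) = -15452/62217 - 1*(-321) = -15452/62217 + 321 = 19956205/62217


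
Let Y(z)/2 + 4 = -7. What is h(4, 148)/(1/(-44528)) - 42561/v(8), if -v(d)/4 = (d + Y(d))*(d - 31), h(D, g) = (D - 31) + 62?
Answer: -2007279679/1288 ≈ -1.5584e+6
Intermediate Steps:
Y(z) = -22 (Y(z) = -8 + 2*(-7) = -8 - 14 = -22)
h(D, g) = 31 + D (h(D, g) = (-31 + D) + 62 = 31 + D)
v(d) = -4*(-31 + d)*(-22 + d) (v(d) = -4*(d - 22)*(d - 31) = -4*(-22 + d)*(-31 + d) = -4*(-31 + d)*(-22 + d))
h(4, 148)/(1/(-44528)) - 42561/v(8) = (31 + 4)/(1/(-44528)) - 42561/(-2728 - 4*8² + 212*8) = 35/(-1/44528) - 42561/(-2728 - 4*64 + 1696) = 35*(-44528) - 42561/(-2728 - 256 + 1696) = -1558480 - 42561/(-1288) = -1558480 - 42561*(-1/1288) = -1558480 + 42561/1288 = -2007279679/1288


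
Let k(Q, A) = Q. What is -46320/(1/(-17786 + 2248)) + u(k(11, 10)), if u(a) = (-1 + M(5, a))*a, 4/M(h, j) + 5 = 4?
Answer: 719720105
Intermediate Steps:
M(h, j) = -4 (M(h, j) = 4/(-5 + 4) = 4/(-1) = 4*(-1) = -4)
u(a) = -5*a (u(a) = (-1 - 4)*a = -5*a)
-46320/(1/(-17786 + 2248)) + u(k(11, 10)) = -46320/(1/(-17786 + 2248)) - 5*11 = -46320/(1/(-15538)) - 55 = -46320/(-1/15538) - 55 = -46320*(-15538) - 55 = 719720160 - 55 = 719720105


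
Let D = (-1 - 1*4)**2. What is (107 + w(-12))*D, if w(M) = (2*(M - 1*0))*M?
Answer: 9875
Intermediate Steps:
w(M) = 2*M**2 (w(M) = (2*(M + 0))*M = (2*M)*M = 2*M**2)
D = 25 (D = (-1 - 4)**2 = (-5)**2 = 25)
(107 + w(-12))*D = (107 + 2*(-12)**2)*25 = (107 + 2*144)*25 = (107 + 288)*25 = 395*25 = 9875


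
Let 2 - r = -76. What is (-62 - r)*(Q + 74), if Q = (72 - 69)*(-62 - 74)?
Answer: 46760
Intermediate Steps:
r = 78 (r = 2 - 1*(-76) = 2 + 76 = 78)
Q = -408 (Q = 3*(-136) = -408)
(-62 - r)*(Q + 74) = (-62 - 1*78)*(-408 + 74) = (-62 - 78)*(-334) = -140*(-334) = 46760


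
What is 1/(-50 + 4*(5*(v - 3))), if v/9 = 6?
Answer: 1/970 ≈ 0.0010309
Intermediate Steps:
v = 54 (v = 9*6 = 54)
1/(-50 + 4*(5*(v - 3))) = 1/(-50 + 4*(5*(54 - 3))) = 1/(-50 + 4*(5*51)) = 1/(-50 + 4*255) = 1/(-50 + 1020) = 1/970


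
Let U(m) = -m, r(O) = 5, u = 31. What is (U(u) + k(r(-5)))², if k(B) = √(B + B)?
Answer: (31 - √10)² ≈ 774.94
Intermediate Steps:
k(B) = √2*√B (k(B) = √(2*B) = √2*√B)
(U(u) + k(r(-5)))² = (-1*31 + √2*√5)² = (-31 + √10)²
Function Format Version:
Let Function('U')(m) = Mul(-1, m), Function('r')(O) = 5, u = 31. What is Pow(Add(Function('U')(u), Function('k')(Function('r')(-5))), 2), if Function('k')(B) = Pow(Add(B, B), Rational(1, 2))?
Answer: Pow(Add(31, Mul(-1, Pow(10, Rational(1, 2)))), 2) ≈ 774.94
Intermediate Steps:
Function('k')(B) = Mul(Pow(2, Rational(1, 2)), Pow(B, Rational(1, 2))) (Function('k')(B) = Pow(Mul(2, B), Rational(1, 2)) = Mul(Pow(2, Rational(1, 2)), Pow(B, Rational(1, 2))))
Pow(Add(Function('U')(u), Function('k')(Function('r')(-5))), 2) = Pow(Add(Mul(-1, 31), Mul(Pow(2, Rational(1, 2)), Pow(5, Rational(1, 2)))), 2) = Pow(Add(-31, Pow(10, Rational(1, 2))), 2)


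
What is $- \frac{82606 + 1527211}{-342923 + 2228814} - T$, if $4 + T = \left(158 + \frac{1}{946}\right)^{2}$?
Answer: $- \frac{42127346606281999}{1687714030156} \approx -24961.0$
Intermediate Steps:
$T = \frac{22337402297}{894916}$ ($T = -4 + \left(158 + \frac{1}{946}\right)^{2} = -4 + \left(\frac{149469}{946}\right)^{2} = -4 + \frac{22340981961}{894916} = \frac{22337402297}{894916} \approx 24960.0$)
$- \frac{82606 + 1527211}{-342923 + 2228814} - T = - \frac{82606 + 1527211}{-342923 + 2228814} - \frac{22337402297}{894916} = - \frac{1609817}{1885891} - \frac{22337402297}{894916} = - \frac{42127346606281999}{1687714030156}$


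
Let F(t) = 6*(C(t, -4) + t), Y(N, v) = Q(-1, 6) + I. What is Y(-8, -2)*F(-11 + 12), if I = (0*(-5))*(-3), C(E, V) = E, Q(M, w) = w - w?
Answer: 0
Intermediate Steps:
Q(M, w) = 0
I = 0 (I = 0*(-3) = 0)
Y(N, v) = 0 (Y(N, v) = 0 + 0 = 0)
F(t) = 12*t (F(t) = 6*(t + t) = 6*(2*t) = 12*t)
Y(-8, -2)*F(-11 + 12) = 0*(12*(-11 + 12)) = 0*(12*1) = 0*12 = 0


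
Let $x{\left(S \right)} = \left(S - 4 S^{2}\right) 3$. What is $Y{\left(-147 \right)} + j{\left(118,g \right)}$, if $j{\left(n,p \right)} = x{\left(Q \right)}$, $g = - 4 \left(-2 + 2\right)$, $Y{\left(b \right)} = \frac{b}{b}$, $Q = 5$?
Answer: $-284$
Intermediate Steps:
$Y{\left(b \right)} = 1$
$g = 0$ ($g = \left(-4\right) 0 = 0$)
$x{\left(S \right)} = - 12 S^{2} + 3 S$
$j{\left(n,p \right)} = -285$ ($j{\left(n,p \right)} = 3 \cdot 5 \left(1 - 20\right) = 3 \cdot 5 \left(-19\right) = -285$)
$Y{\left(-147 \right)} + j{\left(118,g \right)} = 1 - 285 = -284$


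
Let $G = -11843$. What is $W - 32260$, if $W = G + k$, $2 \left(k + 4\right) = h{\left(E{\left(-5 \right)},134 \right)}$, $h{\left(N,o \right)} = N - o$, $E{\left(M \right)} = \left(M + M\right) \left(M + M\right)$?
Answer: $-44124$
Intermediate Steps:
$E{\left(M \right)} = 4 M^{2}$ ($E{\left(M \right)} = 2 M 2 M = 4 M^{2}$)
$k = -21$ ($k = -4 + \frac{4 \left(-5\right)^{2} - 134}{2} = -4 + \frac{4 \cdot 25 - 134}{2} = -4 + \frac{100 - 134}{2} = -4 + \frac{1}{2} \left(-34\right) = -4 - 17 = -21$)
$W = -11864$ ($W = -11843 - 21 = -11864$)
$W - 32260 = -11864 - 32260 = -44124$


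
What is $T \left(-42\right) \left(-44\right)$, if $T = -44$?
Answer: $-81312$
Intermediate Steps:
$T \left(-42\right) \left(-44\right) = \left(-44\right) \left(-42\right) \left(-44\right) = 1848 \left(-44\right) = -81312$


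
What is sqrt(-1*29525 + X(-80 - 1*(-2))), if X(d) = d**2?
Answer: I*sqrt(23441) ≈ 153.1*I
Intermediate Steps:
sqrt(-1*29525 + X(-80 - 1*(-2))) = sqrt(-1*29525 + (-80 - 1*(-2))**2) = sqrt(-29525 + (-80 + 2)**2) = sqrt(-29525 + (-78)**2) = sqrt(-29525 + 6084) = sqrt(-23441) = I*sqrt(23441)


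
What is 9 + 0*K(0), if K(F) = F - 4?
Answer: 9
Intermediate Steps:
K(F) = -4 + F
9 + 0*K(0) = 9 + 0*(-4 + 0) = 9 + 0*(-4) = 9 + 0 = 9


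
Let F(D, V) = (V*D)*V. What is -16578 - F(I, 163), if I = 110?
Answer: -2939168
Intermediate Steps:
F(D, V) = D*V² (F(D, V) = (D*V)*V = D*V²)
-16578 - F(I, 163) = -16578 - 110*163² = -16578 - 110*26569 = -16578 - 1*2922590 = -16578 - 2922590 = -2939168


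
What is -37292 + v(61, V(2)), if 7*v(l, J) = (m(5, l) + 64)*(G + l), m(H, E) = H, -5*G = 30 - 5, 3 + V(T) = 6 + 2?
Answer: -36740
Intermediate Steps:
V(T) = 5 (V(T) = -3 + (6 + 2) = -3 + 8 = 5)
G = -5 (G = -(30 - 5)/5 = -⅕*25 = -5)
v(l, J) = -345/7 + 69*l/7 (v(l, J) = ((5 + 64)*(-5 + l))/7 = (69*(-5 + l))/7 = (-345 + 69*l)/7 = -345/7 + 69*l/7)
-37292 + v(61, V(2)) = -37292 + (-345/7 + (69/7)*61) = -37292 + (-345/7 + 4209/7) = -37292 + 552 = -36740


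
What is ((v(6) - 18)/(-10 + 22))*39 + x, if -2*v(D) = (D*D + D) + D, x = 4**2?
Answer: -241/2 ≈ -120.50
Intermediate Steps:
x = 16
v(D) = -D - D**2/2 (v(D) = -((D*D + D) + D)/2 = -((D**2 + D) + D)/2 = -((D + D**2) + D)/2 = -(D**2 + 2*D)/2 = -D - D**2/2)
((v(6) - 18)/(-10 + 22))*39 + x = ((-1/2*6*(2 + 6) - 18)/(-10 + 22))*39 + 16 = ((-1/2*6*8 - 18)/12)*39 + 16 = ((-24 - 18)*(1/12))*39 + 16 = -42*1/12*39 + 16 = -7/2*39 + 16 = -273/2 + 16 = -241/2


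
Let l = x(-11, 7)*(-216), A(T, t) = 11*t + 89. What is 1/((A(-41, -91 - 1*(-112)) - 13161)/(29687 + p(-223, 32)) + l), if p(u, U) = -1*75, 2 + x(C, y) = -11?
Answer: 29612/83137655 ≈ 0.00035618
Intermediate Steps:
A(T, t) = 89 + 11*t
x(C, y) = -13 (x(C, y) = -2 - 11 = -13)
p(u, U) = -75
l = 2808 (l = -13*(-216) = 2808)
1/((A(-41, -91 - 1*(-112)) - 13161)/(29687 + p(-223, 32)) + l) = 1/(((89 + 11*(-91 - 1*(-112))) - 13161)/(29687 - 75) + 2808) = 1/(((89 + 11*(-91 + 112)) - 13161)/29612 + 2808) = 1/(((89 + 11*21) - 13161)*(1/29612) + 2808) = 1/(((89 + 231) - 13161)*(1/29612) + 2808) = 1/((320 - 13161)*(1/29612) + 2808) = 1/(-12841*1/29612 + 2808) = 1/(-12841/29612 + 2808) = 1/(83137655/29612) = 29612/83137655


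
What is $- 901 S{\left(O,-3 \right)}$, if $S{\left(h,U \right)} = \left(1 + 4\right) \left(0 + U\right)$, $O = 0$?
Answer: $13515$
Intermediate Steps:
$S{\left(h,U \right)} = 5 U$
$- 901 S{\left(O,-3 \right)} = - 901 \cdot 5 \left(-3\right) = \left(-901\right) \left(-15\right) = 13515$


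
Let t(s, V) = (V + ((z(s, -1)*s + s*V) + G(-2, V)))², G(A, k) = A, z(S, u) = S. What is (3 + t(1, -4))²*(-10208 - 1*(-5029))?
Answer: -36543024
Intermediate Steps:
t(s, V) = (-2 + V + s² + V*s)² (t(s, V) = (V + ((s*s + s*V) - 2))² = (V + ((s² + V*s) - 2))² = (V + (-2 + s² + V*s))² = (-2 + V + s² + V*s)²)
(3 + t(1, -4))²*(-10208 - 1*(-5029)) = (3 + (-2 - 4 + 1² - 4*1)²)²*(-10208 - 1*(-5029)) = (3 + (-2 - 4 + 1 - 4)²)²*(-10208 + 5029) = (3 + (-9)²)²*(-5179) = (3 + 81)²*(-5179) = 84²*(-5179) = 7056*(-5179) = -36543024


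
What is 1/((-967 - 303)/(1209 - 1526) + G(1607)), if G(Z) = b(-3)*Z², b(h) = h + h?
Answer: -317/4911816728 ≈ -6.4538e-8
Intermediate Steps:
b(h) = 2*h
G(Z) = -6*Z² (G(Z) = (2*(-3))*Z² = -6*Z²)
1/((-967 - 303)/(1209 - 1526) + G(1607)) = 1/((-967 - 303)/(1209 - 1526) - 6*1607²) = 1/(-1270/(-317) - 6*2582449) = 1/(-1270*(-1/317) - 15494694) = 1/(1270/317 - 15494694) = 1/(-4911816728/317) = -317/4911816728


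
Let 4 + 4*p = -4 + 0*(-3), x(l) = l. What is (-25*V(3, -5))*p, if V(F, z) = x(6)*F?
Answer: 900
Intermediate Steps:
p = -2 (p = -1 + (-4 + 0*(-3))/4 = -1 + (-4 + 0)/4 = -1 + (1/4)*(-4) = -1 - 1 = -2)
V(F, z) = 6*F
(-25*V(3, -5))*p = -150*3*(-2) = -25*18*(-2) = -450*(-2) = 900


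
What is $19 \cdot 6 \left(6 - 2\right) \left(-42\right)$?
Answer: $-19152$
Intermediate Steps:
$19 \cdot 6 \left(6 - 2\right) \left(-42\right) = 19 \cdot 6 \cdot 4 \left(-42\right) = 19 \cdot 24 \left(-42\right) = 456 \left(-42\right) = -19152$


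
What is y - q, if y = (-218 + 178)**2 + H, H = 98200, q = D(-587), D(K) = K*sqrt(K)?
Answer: 99800 + 587*I*sqrt(587) ≈ 99800.0 + 14222.0*I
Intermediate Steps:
D(K) = K**(3/2)
q = -587*I*sqrt(587) (q = (-587)**(3/2) = -587*I*sqrt(587) ≈ -14222.0*I)
y = 99800 (y = (-218 + 178)**2 + 98200 = (-40)**2 + 98200 = 1600 + 98200 = 99800)
y - q = 99800 - (-587)*I*sqrt(587) = 99800 + 587*I*sqrt(587)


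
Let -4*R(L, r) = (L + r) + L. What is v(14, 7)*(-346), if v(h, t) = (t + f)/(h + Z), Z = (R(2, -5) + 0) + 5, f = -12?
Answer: 6920/77 ≈ 89.870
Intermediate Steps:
R(L, r) = -L/2 - r/4 (R(L, r) = -((L + r) + L)/4 = -(r + 2*L)/4 = -L/2 - r/4)
Z = 21/4 (Z = ((-1/2*2 - 1/4*(-5)) + 0) + 5 = ((-1 + 5/4) + 0) + 5 = (1/4 + 0) + 5 = 1/4 + 5 = 21/4 ≈ 5.2500)
v(h, t) = (-12 + t)/(21/4 + h) (v(h, t) = (t - 12)/(h + 21/4) = (-12 + t)/(21/4 + h))
v(14, 7)*(-346) = (4*(-12 + 7)/(21 + 4*14))*(-346) = (4*(-5)/(21 + 56))*(-346) = (4*(-5)/77)*(-346) = (4*(1/77)*(-5))*(-346) = -20/77*(-346) = 6920/77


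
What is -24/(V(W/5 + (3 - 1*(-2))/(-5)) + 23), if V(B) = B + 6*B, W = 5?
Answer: -24/23 ≈ -1.0435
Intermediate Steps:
V(B) = 7*B
-24/(V(W/5 + (3 - 1*(-2))/(-5)) + 23) = -24/(7*(5/5 + (3 - 1*(-2))/(-5)) + 23) = -24/(7*(5*(1/5) + (3 + 2)*(-1/5)) + 23) = -24/(7*(1 + 5*(-1/5)) + 23) = -24/(7*(1 - 1) + 23) = -24/(7*0 + 23) = -24/(0 + 23) = -24/23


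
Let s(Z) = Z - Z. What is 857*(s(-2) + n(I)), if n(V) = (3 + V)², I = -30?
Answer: 624753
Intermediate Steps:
s(Z) = 0
857*(s(-2) + n(I)) = 857*(0 + (3 - 30)²) = 857*(0 + (-27)²) = 857*(0 + 729) = 857*729 = 624753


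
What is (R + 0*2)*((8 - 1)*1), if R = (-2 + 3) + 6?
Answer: 49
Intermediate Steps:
R = 7 (R = 1 + 6 = 7)
(R + 0*2)*((8 - 1)*1) = (7 + 0*2)*((8 - 1)*1) = (7 + 0)*(7*1) = 7*7 = 49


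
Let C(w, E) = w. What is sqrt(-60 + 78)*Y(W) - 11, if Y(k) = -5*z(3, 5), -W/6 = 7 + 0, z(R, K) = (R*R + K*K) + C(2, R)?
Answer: -11 - 540*sqrt(2) ≈ -774.68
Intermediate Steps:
z(R, K) = 2 + K**2 + R**2 (z(R, K) = (R*R + K*K) + 2 = (R**2 + K**2) + 2 = (K**2 + R**2) + 2 = 2 + K**2 + R**2)
W = -42 (W = -6*(7 + 0) = -6*7 = -42)
Y(k) = -180 (Y(k) = -5*(2 + 5**2 + 3**2) = -5*(2 + 25 + 9) = -5*36 = -180)
sqrt(-60 + 78)*Y(W) - 11 = sqrt(-60 + 78)*(-180) - 11 = sqrt(18)*(-180) - 11 = (3*sqrt(2))*(-180) - 11 = -540*sqrt(2) - 11 = -11 - 540*sqrt(2)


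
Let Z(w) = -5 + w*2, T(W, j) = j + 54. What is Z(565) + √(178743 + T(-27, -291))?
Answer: 1125 + 3*√19834 ≈ 1547.5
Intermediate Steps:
T(W, j) = 54 + j
Z(w) = -5 + 2*w
Z(565) + √(178743 + T(-27, -291)) = (-5 + 2*565) + √(178743 + (54 - 291)) = (-5 + 1130) + √(178743 - 237) = 1125 + √178506 = 1125 + 3*√19834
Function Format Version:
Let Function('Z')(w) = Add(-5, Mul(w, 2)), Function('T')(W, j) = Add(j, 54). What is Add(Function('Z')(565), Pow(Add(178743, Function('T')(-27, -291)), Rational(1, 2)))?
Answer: Add(1125, Mul(3, Pow(19834, Rational(1, 2)))) ≈ 1547.5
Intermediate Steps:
Function('T')(W, j) = Add(54, j)
Function('Z')(w) = Add(-5, Mul(2, w))
Add(Function('Z')(565), Pow(Add(178743, Function('T')(-27, -291)), Rational(1, 2))) = Add(Add(-5, Mul(2, 565)), Pow(Add(178743, Add(54, -291)), Rational(1, 2))) = Add(Add(-5, 1130), Pow(Add(178743, -237), Rational(1, 2))) = Add(1125, Pow(178506, Rational(1, 2))) = Add(1125, Mul(3, Pow(19834, Rational(1, 2))))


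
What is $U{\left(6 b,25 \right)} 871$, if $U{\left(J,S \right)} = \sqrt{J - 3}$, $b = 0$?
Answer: $871 i \sqrt{3} \approx 1508.6 i$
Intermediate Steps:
$U{\left(J,S \right)} = \sqrt{-3 + J}$
$U{\left(6 b,25 \right)} 871 = \sqrt{-3 + 6 \cdot 0} \cdot 871 = \sqrt{-3 + 0} \cdot 871 = \sqrt{-3} \cdot 871 = i \sqrt{3} \cdot 871 = 871 i \sqrt{3}$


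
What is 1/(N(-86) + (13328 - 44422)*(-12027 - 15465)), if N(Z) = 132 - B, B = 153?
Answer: 1/854836227 ≈ 1.1698e-9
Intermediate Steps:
N(Z) = -21 (N(Z) = 132 - 1*153 = 132 - 153 = -21)
1/(N(-86) + (13328 - 44422)*(-12027 - 15465)) = 1/(-21 + (13328 - 44422)*(-12027 - 15465)) = 1/(-21 - 31094*(-27492)) = 1/(-21 + 854836248) = 1/854836227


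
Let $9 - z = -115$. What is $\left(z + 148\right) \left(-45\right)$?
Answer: $-12240$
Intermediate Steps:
$z = 124$ ($z = 9 - -115 = 9 + 115 = 124$)
$\left(z + 148\right) \left(-45\right) = \left(124 + 148\right) \left(-45\right) = 272 \left(-45\right) = -12240$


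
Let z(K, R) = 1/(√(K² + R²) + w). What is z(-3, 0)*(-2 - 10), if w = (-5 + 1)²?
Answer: -12/19 ≈ -0.63158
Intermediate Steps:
w = 16 (w = (-4)² = 16)
z(K, R) = 1/(16 + √(K² + R²)) (z(K, R) = 1/(√(K² + R²) + 16) = 1/(16 + √(K² + R²)))
z(-3, 0)*(-2 - 10) = (-2 - 10)/(16 + √((-3)² + 0²)) = -12/(16 + √(9 + 0)) = -12/(16 + √9) = -12/(16 + 3) = -12/19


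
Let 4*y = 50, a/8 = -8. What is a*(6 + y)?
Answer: -1184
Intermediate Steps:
a = -64 (a = 8*(-8) = -64)
y = 25/2 (y = (¼)*50 = 25/2 ≈ 12.500)
a*(6 + y) = -64*(6 + 25/2) = -64*37/2 = -1184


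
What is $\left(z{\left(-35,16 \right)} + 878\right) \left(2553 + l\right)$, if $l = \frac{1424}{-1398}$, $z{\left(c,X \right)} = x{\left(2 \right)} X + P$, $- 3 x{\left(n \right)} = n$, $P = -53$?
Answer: $\frac{4357908905}{2097} \approx 2.0782 \cdot 10^{6}$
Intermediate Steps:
$x{\left(n \right)} = - \frac{n}{3}$
$z{\left(c,X \right)} = -53 - \frac{2 X}{3}$ ($z{\left(c,X \right)} = \left(- \frac{1}{3}\right) 2 X - 53 = - \frac{2 X}{3} - 53 = -53 - \frac{2 X}{3}$)
$l = - \frac{712}{699}$ ($l = 1424 \left(- \frac{1}{1398}\right) = - \frac{712}{699} \approx -1.0186$)
$\left(z{\left(-35,16 \right)} + 878\right) \left(2553 + l\right) = \left(\left(-53 - \frac{32}{3}\right) + 878\right) \left(2553 - \frac{712}{699}\right) = \left(\left(-53 - \frac{32}{3}\right) + 878\right) \frac{1783835}{699} = \left(- \frac{191}{3} + 878\right) \frac{1783835}{699} = \frac{2443}{3} \cdot \frac{1783835}{699} = \frac{4357908905}{2097}$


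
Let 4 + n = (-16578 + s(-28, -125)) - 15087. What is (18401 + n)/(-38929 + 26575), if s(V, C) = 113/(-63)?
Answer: 835997/778302 ≈ 1.0741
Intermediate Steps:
s(V, C) = -113/63 (s(V, C) = 113*(-1/63) = -113/63)
n = -1995260/63 (n = -4 + ((-16578 - 113/63) - 15087) = -4 + (-1044527/63 - 15087) = -4 - 1995008/63 = -1995260/63 ≈ -31671.)
(18401 + n)/(-38929 + 26575) = (18401 - 1995260/63)/(-38929 + 26575) = -835997/63/(-12354) = -835997/63*(-1/12354) = 835997/778302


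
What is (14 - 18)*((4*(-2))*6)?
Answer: 192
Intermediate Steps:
(14 - 18)*((4*(-2))*6) = -(-32)*6 = -4*(-48) = 192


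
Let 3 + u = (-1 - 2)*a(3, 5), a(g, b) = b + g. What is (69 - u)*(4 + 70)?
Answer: 7104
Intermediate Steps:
u = -27 (u = -3 + (-1 - 2)*(5 + 3) = -3 - 3*8 = -3 - 24 = -27)
(69 - u)*(4 + 70) = (69 - 1*(-27))*(4 + 70) = (69 + 27)*74 = 96*74 = 7104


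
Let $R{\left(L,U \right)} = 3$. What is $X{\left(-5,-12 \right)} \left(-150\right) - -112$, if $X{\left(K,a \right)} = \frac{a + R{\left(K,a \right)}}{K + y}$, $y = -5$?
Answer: $-23$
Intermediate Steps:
$X{\left(K,a \right)} = \frac{3 + a}{-5 + K}$ ($X{\left(K,a \right)} = \frac{a + 3}{K - 5} = \frac{3 + a}{-5 + K}$)
$X{\left(-5,-12 \right)} \left(-150\right) - -112 = \frac{3 - 12}{-5 - 5} \left(-150\right) - -112 = \frac{1}{-10} \left(-9\right) \left(-150\right) + 112 = \left(- \frac{1}{10}\right) \left(-9\right) \left(-150\right) + 112 = \frac{9}{10} \left(-150\right) + 112 = -135 + 112 = -23$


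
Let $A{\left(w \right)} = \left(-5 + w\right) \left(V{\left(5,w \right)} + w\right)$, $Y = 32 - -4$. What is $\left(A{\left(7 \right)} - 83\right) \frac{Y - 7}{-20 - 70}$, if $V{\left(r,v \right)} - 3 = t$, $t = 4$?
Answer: $\frac{319}{18} \approx 17.722$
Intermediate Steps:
$V{\left(r,v \right)} = 7$ ($V{\left(r,v \right)} = 3 + 4 = 7$)
$Y = 36$ ($Y = 32 + 4 = 36$)
$A{\left(w \right)} = \left(-5 + w\right) \left(7 + w\right)$
$\left(A{\left(7 \right)} - 83\right) \frac{Y - 7}{-20 - 70} = \left(\left(-35 + 7^{2} + 2 \cdot 7\right) - 83\right) \frac{36 - 7}{-20 - 70} = \left(\left(-35 + 49 + 14\right) - 83\right) \frac{29}{-90} = \left(28 - 83\right) 29 \left(- \frac{1}{90}\right) = \left(-55\right) \left(- \frac{29}{90}\right) = \frac{319}{18}$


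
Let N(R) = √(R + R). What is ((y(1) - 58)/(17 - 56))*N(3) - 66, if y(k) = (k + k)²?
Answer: -66 + 18*√6/13 ≈ -62.608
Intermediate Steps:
y(k) = 4*k² (y(k) = (2*k)² = 4*k²)
N(R) = √2*√R (N(R) = √(2*R) = √2*√R)
((y(1) - 58)/(17 - 56))*N(3) - 66 = ((4*1² - 58)/(17 - 56))*(√2*√3) - 66 = ((4*1 - 58)/(-39))*√6 - 66 = ((4 - 58)*(-1/39))*√6 - 66 = (-54*(-1/39))*√6 - 66 = 18*√6/13 - 66 = -66 + 18*√6/13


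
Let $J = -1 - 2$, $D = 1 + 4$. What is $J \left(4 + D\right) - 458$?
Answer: $-485$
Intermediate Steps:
$D = 5$
$J = -3$ ($J = -1 - 2 = -3$)
$J \left(4 + D\right) - 458 = - 3 \left(4 + 5\right) - 458 = \left(-3\right) 9 - 458 = -27 - 458 = -485$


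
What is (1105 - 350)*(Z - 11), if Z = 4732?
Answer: 3564355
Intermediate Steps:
(1105 - 350)*(Z - 11) = (1105 - 350)*(4732 - 11) = 755*4721 = 3564355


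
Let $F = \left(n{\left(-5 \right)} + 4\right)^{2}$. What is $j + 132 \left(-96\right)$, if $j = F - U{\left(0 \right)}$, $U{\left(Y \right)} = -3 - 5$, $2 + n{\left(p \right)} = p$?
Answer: $-12655$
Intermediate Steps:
$n{\left(p \right)} = -2 + p$
$U{\left(Y \right)} = -8$
$F = 9$ ($F = \left(\left(-2 - 5\right) + 4\right)^{2} = \left(-7 + 4\right)^{2} = \left(-3\right)^{2} = 9$)
$j = 17$ ($j = 9 - -8 = 9 + 8 = 17$)
$j + 132 \left(-96\right) = 17 + 132 \left(-96\right) = 17 - 12672 = -12655$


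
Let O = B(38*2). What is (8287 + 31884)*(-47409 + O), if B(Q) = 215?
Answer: -1895830174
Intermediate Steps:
O = 215
(8287 + 31884)*(-47409 + O) = (8287 + 31884)*(-47409 + 215) = 40171*(-47194) = -1895830174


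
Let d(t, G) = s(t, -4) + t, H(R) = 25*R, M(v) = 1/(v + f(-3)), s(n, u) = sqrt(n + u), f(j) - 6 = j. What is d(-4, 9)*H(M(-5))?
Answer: 50 - 25*I*sqrt(2) ≈ 50.0 - 35.355*I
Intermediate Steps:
f(j) = 6 + j
M(v) = 1/(3 + v) (M(v) = 1/(v + (6 - 3)) = 1/(v + 3) = 1/(3 + v))
d(t, G) = t + sqrt(-4 + t) (d(t, G) = sqrt(t - 4) + t = sqrt(-4 + t) + t = t + sqrt(-4 + t))
d(-4, 9)*H(M(-5)) = (-4 + sqrt(-4 - 4))*(25/(3 - 5)) = (-4 + sqrt(-8))*(25/(-2)) = (-4 + 2*I*sqrt(2))*(25*(-1/2)) = (-4 + 2*I*sqrt(2))*(-25/2) = 50 - 25*I*sqrt(2)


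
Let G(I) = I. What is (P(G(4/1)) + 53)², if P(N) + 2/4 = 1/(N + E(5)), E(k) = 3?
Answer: 543169/196 ≈ 2771.3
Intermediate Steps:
P(N) = -½ + 1/(3 + N) (P(N) = -½ + 1/(N + 3) = -½ + 1/(3 + N))
(P(G(4/1)) + 53)² = ((-1 - 4/1)/(2*(3 + 4/1)) + 53)² = ((-1 - 4)/(2*(3 + 4*1)) + 53)² = ((-1 - 1*4)/(2*(3 + 4)) + 53)² = ((½)*(-1 - 4)/7 + 53)² = ((½)*(⅐)*(-5) + 53)² = (-5/14 + 53)² = (737/14)² = 543169/196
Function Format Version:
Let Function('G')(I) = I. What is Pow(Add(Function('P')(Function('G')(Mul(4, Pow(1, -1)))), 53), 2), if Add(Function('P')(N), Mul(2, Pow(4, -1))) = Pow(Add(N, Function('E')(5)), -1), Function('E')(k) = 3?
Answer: Rational(543169, 196) ≈ 2771.3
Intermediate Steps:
Function('P')(N) = Add(Rational(-1, 2), Pow(Add(3, N), -1)) (Function('P')(N) = Add(Rational(-1, 2), Pow(Add(N, 3), -1)) = Add(Rational(-1, 2), Pow(Add(3, N), -1)))
Pow(Add(Function('P')(Function('G')(Mul(4, Pow(1, -1)))), 53), 2) = Pow(Add(Mul(Rational(1, 2), Pow(Add(3, Mul(4, Pow(1, -1))), -1), Add(-1, Mul(-1, Mul(4, Pow(1, -1))))), 53), 2) = Pow(Add(Mul(Rational(1, 2), Pow(Add(3, Mul(4, 1)), -1), Add(-1, Mul(-1, Mul(4, 1)))), 53), 2) = Pow(Add(Mul(Rational(1, 2), Pow(Add(3, 4), -1), Add(-1, Mul(-1, 4))), 53), 2) = Pow(Add(Mul(Rational(1, 2), Pow(7, -1), Add(-1, -4)), 53), 2) = Pow(Add(Mul(Rational(1, 2), Rational(1, 7), -5), 53), 2) = Pow(Add(Rational(-5, 14), 53), 2) = Pow(Rational(737, 14), 2) = Rational(543169, 196)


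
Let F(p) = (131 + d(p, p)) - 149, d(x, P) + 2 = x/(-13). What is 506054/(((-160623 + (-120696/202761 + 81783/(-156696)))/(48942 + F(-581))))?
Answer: -87477720133786843824/567035930533663 ≈ -1.5427e+5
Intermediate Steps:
d(x, P) = -2 - x/13 (d(x, P) = -2 + x/(-13) = -2 + x*(-1/13) = -2 - x/13)
F(p) = -20 - p/13 (F(p) = (131 + (-2 - p/13)) - 149 = (129 - p/13) - 149 = -20 - p/13)
506054/(((-160623 + (-120696/202761 + 81783/(-156696)))/(48942 + F(-581)))) = 506054/(((-160623 + (-120696/202761 + 81783/(-156696)))/(48942 + (-20 - 1/13*(-581))))) = 506054/(((-160623 + (-120696*1/202761 + 81783*(-1/156696)))/(48942 + (-20 + 581/13)))) = 506054/(((-160623 + (-40232/67587 - 27261/52232))/(48942 + 321/13))) = 506054/(((-160623 - 3943887031/3530204184)/(636567/13))) = 506054/((-567035930533663/3530204184*13/636567)) = 506054/(-567035930533663/172862422061256) = 506054*(-172862422061256/567035930533663) = -87477720133786843824/567035930533663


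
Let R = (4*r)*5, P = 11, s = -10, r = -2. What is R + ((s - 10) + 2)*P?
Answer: -238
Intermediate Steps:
R = -40 (R = (4*(-2))*5 = -8*5 = -40)
R + ((s - 10) + 2)*P = -40 + ((-10 - 10) + 2)*11 = -40 + (-20 + 2)*11 = -40 - 18*11 = -40 - 198 = -238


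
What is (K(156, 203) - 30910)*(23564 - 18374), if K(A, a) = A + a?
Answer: -158559690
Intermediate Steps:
(K(156, 203) - 30910)*(23564 - 18374) = ((156 + 203) - 30910)*(23564 - 18374) = (359 - 30910)*5190 = -30551*5190 = -158559690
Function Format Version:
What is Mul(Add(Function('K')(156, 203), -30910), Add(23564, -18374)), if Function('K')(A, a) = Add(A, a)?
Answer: -158559690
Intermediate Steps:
Mul(Add(Function('K')(156, 203), -30910), Add(23564, -18374)) = Mul(Add(Add(156, 203), -30910), Add(23564, -18374)) = Mul(Add(359, -30910), 5190) = Mul(-30551, 5190) = -158559690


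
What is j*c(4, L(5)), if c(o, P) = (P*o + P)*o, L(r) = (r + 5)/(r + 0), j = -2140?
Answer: -85600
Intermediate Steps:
L(r) = (5 + r)/r
c(o, P) = o*(P + P*o) (c(o, P) = (P + P*o)*o = o*(P + P*o))
j*c(4, L(5)) = -2140*(5 + 5)/5*4*(1 + 4) = -2140*(⅕)*10*4*5 = -4280*4*5 = -2140*40 = -85600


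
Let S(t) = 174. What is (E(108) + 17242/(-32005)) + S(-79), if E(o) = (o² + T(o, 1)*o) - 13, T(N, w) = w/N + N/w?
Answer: 20318384/865 ≈ 23489.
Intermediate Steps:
T(N, w) = N/w + w/N
E(o) = -13 + o² + o*(o + 1/o) (E(o) = (o² + (o/1 + 1/o)*o) - 13 = (o² + (o*1 + 1/o)*o) - 13 = (o² + (o + 1/o)*o) - 13 = (o² + o*(o + 1/o)) - 13 = -13 + o² + o*(o + 1/o))
(E(108) + 17242/(-32005)) + S(-79) = ((-12 + 2*108²) + 17242/(-32005)) + 174 = ((-12 + 2*11664) + 17242*(-1/32005)) + 174 = ((-12 + 23328) - 466/865) + 174 = (23316 - 466/865) + 174 = 20167874/865 + 174 = 20318384/865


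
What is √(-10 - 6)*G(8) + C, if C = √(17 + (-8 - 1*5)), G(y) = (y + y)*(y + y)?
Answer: 2 + 1024*I ≈ 2.0 + 1024.0*I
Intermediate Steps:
G(y) = 4*y² (G(y) = (2*y)*(2*y) = 4*y²)
C = 2 (C = √(17 + (-8 - 5)) = √(17 - 13) = √4 = 2)
√(-10 - 6)*G(8) + C = √(-10 - 6)*(4*8²) + 2 = √(-16)*(4*64) + 2 = (4*I)*256 + 2 = 1024*I + 2 = 2 + 1024*I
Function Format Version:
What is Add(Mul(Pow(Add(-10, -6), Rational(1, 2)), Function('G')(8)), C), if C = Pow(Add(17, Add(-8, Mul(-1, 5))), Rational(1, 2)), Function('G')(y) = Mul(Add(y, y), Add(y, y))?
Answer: Add(2, Mul(1024, I)) ≈ Add(2.0000, Mul(1024.0, I))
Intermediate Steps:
Function('G')(y) = Mul(4, Pow(y, 2)) (Function('G')(y) = Mul(Mul(2, y), Mul(2, y)) = Mul(4, Pow(y, 2)))
C = 2 (C = Pow(Add(17, Add(-8, -5)), Rational(1, 2)) = Pow(Add(17, -13), Rational(1, 2)) = Pow(4, Rational(1, 2)) = 2)
Add(Mul(Pow(Add(-10, -6), Rational(1, 2)), Function('G')(8)), C) = Add(Mul(Pow(Add(-10, -6), Rational(1, 2)), Mul(4, Pow(8, 2))), 2) = Add(Mul(Pow(-16, Rational(1, 2)), Mul(4, 64)), 2) = Add(Mul(Mul(4, I), 256), 2) = Add(Mul(1024, I), 2) = Add(2, Mul(1024, I))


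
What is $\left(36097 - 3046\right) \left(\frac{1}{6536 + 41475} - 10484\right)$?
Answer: $- \frac{16636132372473}{48011} \approx -3.4651 \cdot 10^{8}$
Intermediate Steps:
$\left(36097 - 3046\right) \left(\frac{1}{6536 + 41475} - 10484\right) = 33051 \left(\frac{1}{48011} - 10484\right) = 33051 \left(- \frac{503347323}{48011}\right) = - \frac{16636132372473}{48011}$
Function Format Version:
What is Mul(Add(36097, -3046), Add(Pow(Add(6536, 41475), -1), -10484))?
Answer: Rational(-16636132372473, 48011) ≈ -3.4651e+8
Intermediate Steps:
Mul(Add(36097, -3046), Add(Pow(Add(6536, 41475), -1), -10484)) = Mul(33051, Add(Pow(48011, -1), -10484)) = Mul(33051, Add(Rational(1, 48011), -10484)) = Mul(33051, Rational(-503347323, 48011)) = Rational(-16636132372473, 48011)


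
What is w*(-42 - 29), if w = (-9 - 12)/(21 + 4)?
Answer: 1491/25 ≈ 59.640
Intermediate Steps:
w = -21/25 ≈ -0.84000
w*(-42 - 29) = -21*(-42 - 29)/25 = -21/25*(-71) = 1491/25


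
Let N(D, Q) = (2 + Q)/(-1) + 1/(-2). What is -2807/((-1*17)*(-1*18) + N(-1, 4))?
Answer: -5614/599 ≈ -9.3723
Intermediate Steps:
N(D, Q) = -5/2 - Q (N(D, Q) = (2 + Q)*(-1) + 1*(-1/2) = (-2 - Q) - 1/2 = -5/2 - Q)
-2807/((-1*17)*(-1*18) + N(-1, 4)) = -2807/((-1*17)*(-1*18) + (-5/2 - 1*4)) = -2807/(-17*(-18) + (-5/2 - 4)) = -2807/(306 - 13/2) = -2807/599/2 = -2807*2/599 = -5614/599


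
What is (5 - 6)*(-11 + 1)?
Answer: 10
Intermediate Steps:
(5 - 6)*(-11 + 1) = -1*(-10) = 10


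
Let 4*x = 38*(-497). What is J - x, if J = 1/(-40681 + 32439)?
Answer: 19457301/4121 ≈ 4721.5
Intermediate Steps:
x = -9443/2 (x = (38*(-497))/4 = (¼)*(-18886) = -9443/2 ≈ -4721.5)
J = -1/8242 (J = 1/(-8242) = -1/8242 ≈ -0.00012133)
J - x = -1/8242 - 1*(-9443/2) = -1/8242 + 9443/2 = 19457301/4121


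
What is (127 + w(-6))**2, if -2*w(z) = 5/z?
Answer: 2337841/144 ≈ 16235.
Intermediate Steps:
w(z) = -5/(2*z)
(127 + w(-6))**2 = (127 - 5/2/(-6))**2 = (127 - 5/2*(-1/6))**2 = (127 + 5/12)**2 = (1529/12)**2 = 2337841/144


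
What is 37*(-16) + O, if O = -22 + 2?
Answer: -612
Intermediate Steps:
O = -20
37*(-16) + O = 37*(-16) - 20 = -592 - 20 = -612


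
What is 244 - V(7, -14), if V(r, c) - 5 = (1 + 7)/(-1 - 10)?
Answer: 2637/11 ≈ 239.73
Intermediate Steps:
V(r, c) = 47/11 (V(r, c) = 5 + (1 + 7)/(-1 - 10) = 5 + 8/(-11) = 5 + 8*(-1/11) = 5 - 8/11 = 47/11)
244 - V(7, -14) = 244 - 1*47/11 = 244 - 47/11 = 2637/11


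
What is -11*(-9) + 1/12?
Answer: 1189/12 ≈ 99.083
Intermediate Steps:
-11*(-9) + 1/12 = 99 + 1/12 = 1189/12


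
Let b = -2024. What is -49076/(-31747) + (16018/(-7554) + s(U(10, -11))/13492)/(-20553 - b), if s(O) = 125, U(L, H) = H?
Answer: 6620311523820611/4282328218074756 ≈ 1.5460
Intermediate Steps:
-49076/(-31747) + (16018/(-7554) + s(U(10, -11))/13492)/(-20553 - b) = -49076/(-31747) + (16018/(-7554) + 125/13492)/(-20553 - 1*(-2024)) = -49076*(-1/31747) + (16018*(-1/7554) + 125*(1/13492))/(-20553 + 2024) = 49076/31747 + (-8009/3777 + 125/13492)/(-18529) = 49076/31747 - 107585303/50959284*(-1/18529) = 49076/31747 + 15369329/134889224748 = 6620311523820611/4282328218074756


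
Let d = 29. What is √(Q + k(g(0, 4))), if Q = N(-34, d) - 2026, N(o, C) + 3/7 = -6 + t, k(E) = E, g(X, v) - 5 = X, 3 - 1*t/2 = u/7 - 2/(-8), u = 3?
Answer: I*√396466/14 ≈ 44.975*I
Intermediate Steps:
t = 65/14 (t = 6 - 2*(3/7 - 2/(-8)) = 6 - 2*(3*(⅐) - 2*(-⅛)) = 6 - 2*(3/7 + ¼) = 6 - 2*19/28 = 6 - 19/14 = 65/14 ≈ 4.6429)
g(X, v) = 5 + X
N(o, C) = -25/14 (N(o, C) = -3/7 + (-6 + 65/14) = -3/7 - 19/14 = -25/14)
Q = -28389/14 (Q = -25/14 - 2026 = -28389/14 ≈ -2027.8)
√(Q + k(g(0, 4))) = √(-28389/14 + (5 + 0)) = √(-28389/14 + 5) = √(-28319/14) = I*√396466/14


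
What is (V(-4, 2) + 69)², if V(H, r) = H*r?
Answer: 3721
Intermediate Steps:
(V(-4, 2) + 69)² = (-4*2 + 69)² = (-8 + 69)² = 61² = 3721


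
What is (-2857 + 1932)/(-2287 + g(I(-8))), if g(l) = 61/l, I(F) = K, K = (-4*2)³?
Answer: 94720/234201 ≈ 0.40444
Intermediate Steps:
K = -512 (K = (-1*8)³ = (-8)³ = -512)
I(F) = -512
(-2857 + 1932)/(-2287 + g(I(-8))) = (-2857 + 1932)/(-2287 + 61/(-512)) = -925/(-2287 + 61*(-1/512)) = -925/(-2287 - 61/512) = -925/(-1171005/512) = -925*(-512/1171005) = 94720/234201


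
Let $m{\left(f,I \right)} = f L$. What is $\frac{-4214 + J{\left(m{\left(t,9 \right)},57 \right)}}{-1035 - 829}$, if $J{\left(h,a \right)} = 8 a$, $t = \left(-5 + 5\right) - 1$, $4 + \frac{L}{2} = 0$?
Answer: $\frac{1879}{932} \approx 2.0161$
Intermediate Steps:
$L = -8$ ($L = -8 + 2 \cdot 0 = -8 + 0 = -8$)
$t = -1$ ($t = 0 - 1 = -1$)
$m{\left(f,I \right)} = - 8 f$ ($m{\left(f,I \right)} = f \left(-8\right) = - 8 f$)
$\frac{-4214 + J{\left(m{\left(t,9 \right)},57 \right)}}{-1035 - 829} = \frac{-4214 + 8 \cdot 57}{-1035 - 829} = \frac{-4214 + 456}{-1864} = \left(-3758\right) \left(- \frac{1}{1864}\right) = \frac{1879}{932}$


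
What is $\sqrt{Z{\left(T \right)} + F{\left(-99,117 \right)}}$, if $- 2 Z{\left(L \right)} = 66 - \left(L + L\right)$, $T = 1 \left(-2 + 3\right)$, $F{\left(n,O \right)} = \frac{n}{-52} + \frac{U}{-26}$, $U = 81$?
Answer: $\frac{i \sqrt{22451}}{26} \approx 5.7629 i$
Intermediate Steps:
$F{\left(n,O \right)} = - \frac{81}{26} - \frac{n}{52}$ ($F{\left(n,O \right)} = \frac{n}{-52} + \frac{81}{-26} = n \left(- \frac{1}{52}\right) + 81 \left(- \frac{1}{26}\right) = - \frac{n}{52} - \frac{81}{26} = - \frac{81}{26} - \frac{n}{52}$)
$T = 1$ ($T = 1 \cdot 1 = 1$)
$Z{\left(L \right)} = -33 + L$ ($Z{\left(L \right)} = - \frac{66 - \left(L + L\right)}{2} = - \frac{66 - 2 L}{2} = -33 + L$)
$\sqrt{Z{\left(T \right)} + F{\left(-99,117 \right)}} = \sqrt{\left(-33 + 1\right) - \frac{63}{52}} = \sqrt{-32 + \left(- \frac{81}{26} + \frac{99}{52}\right)} = \sqrt{-32 - \frac{63}{52}} = \sqrt{- \frac{1727}{52}} = \frac{i \sqrt{22451}}{26}$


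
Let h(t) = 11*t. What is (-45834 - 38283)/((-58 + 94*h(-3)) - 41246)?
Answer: 28039/14802 ≈ 1.8943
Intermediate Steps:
(-45834 - 38283)/((-58 + 94*h(-3)) - 41246) = (-45834 - 38283)/((-58 + 94*(11*(-3))) - 41246) = -84117/((-58 + 94*(-33)) - 41246) = -84117/((-58 - 3102) - 41246) = -84117/(-3160 - 41246) = -84117/(-44406) = -84117*(-1/44406) = 28039/14802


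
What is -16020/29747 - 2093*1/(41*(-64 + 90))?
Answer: -6102907/2439254 ≈ -2.5020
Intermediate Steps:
-16020/29747 - 2093*1/(41*(-64 + 90)) = -16020*1/29747 - 2093/(41*26) = -16020/29747 - 2093/1066 = -16020/29747 - 2093*1/1066 = -16020/29747 - 161/82 = -6102907/2439254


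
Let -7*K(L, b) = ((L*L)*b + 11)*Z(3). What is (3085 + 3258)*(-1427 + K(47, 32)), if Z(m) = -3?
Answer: 1281971044/7 ≈ 1.8314e+8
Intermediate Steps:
K(L, b) = 33/7 + 3*b*L²/7 (K(L, b) = -((L*L)*b + 11)*(-3)/7 = -(L²*b + 11)*(-3)/7 = -(b*L² + 11)*(-3)/7 = -(11 + b*L²)*(-3)/7 = -(-33 - 3*b*L²)/7 = 33/7 + 3*b*L²/7)
(3085 + 3258)*(-1427 + K(47, 32)) = (3085 + 3258)*(-1427 + (33/7 + (3/7)*32*47²)) = 6343*(-1427 + (33/7 + (3/7)*32*2209)) = 6343*(-1427 + (33/7 + 212064/7)) = 6343*(-1427 + 212097/7) = 6343*(202108/7) = 1281971044/7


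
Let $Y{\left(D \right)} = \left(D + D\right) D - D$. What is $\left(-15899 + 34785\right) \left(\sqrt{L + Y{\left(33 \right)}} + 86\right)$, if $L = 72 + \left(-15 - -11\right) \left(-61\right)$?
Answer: $1624196 + 18886 \sqrt{2461} \approx 2.5611 \cdot 10^{6}$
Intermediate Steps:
$L = 316$ ($L = 72 + \left(-15 + 11\right) \left(-61\right) = 72 - -244 = 72 + 244 = 316$)
$Y{\left(D \right)} = - D + 2 D^{2}$ ($Y{\left(D \right)} = 2 D D - D = 2 D^{2} - D = - D + 2 D^{2}$)
$\left(-15899 + 34785\right) \left(\sqrt{L + Y{\left(33 \right)}} + 86\right) = \left(-15899 + 34785\right) \left(\sqrt{316 + 33 \left(-1 + 2 \cdot 33\right)} + 86\right) = 18886 \left(\sqrt{316 + 33 \left(-1 + 66\right)} + 86\right) = 18886 \left(\sqrt{316 + 33 \cdot 65} + 86\right) = 18886 \left(\sqrt{316 + 2145} + 86\right) = 18886 \left(\sqrt{2461} + 86\right) = 18886 \left(86 + \sqrt{2461}\right) = 1624196 + 18886 \sqrt{2461}$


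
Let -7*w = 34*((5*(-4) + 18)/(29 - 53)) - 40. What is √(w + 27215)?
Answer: √48016626/42 ≈ 164.99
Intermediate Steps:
w = 223/42 (w = -(34*((5*(-4) + 18)/(29 - 53)) - 40)/7 = -(34*((-20 + 18)/(-24)) - 40)/7 = -(34*(-2*(-1/24)) - 40)/7 = -(34*(1/12) - 40)/7 = -(17/6 - 40)/7 = -⅐*(-223/6) = 223/42 ≈ 5.3095)
√(w + 27215) = √(223/42 + 27215) = √(1143253/42) = √48016626/42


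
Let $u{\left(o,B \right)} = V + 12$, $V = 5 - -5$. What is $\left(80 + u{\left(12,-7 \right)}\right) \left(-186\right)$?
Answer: $-18972$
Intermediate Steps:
$V = 10$ ($V = 5 + 5 = 10$)
$u{\left(o,B \right)} = 22$ ($u{\left(o,B \right)} = 10 + 12 = 22$)
$\left(80 + u{\left(12,-7 \right)}\right) \left(-186\right) = \left(80 + 22\right) \left(-186\right) = 102 \left(-186\right) = -18972$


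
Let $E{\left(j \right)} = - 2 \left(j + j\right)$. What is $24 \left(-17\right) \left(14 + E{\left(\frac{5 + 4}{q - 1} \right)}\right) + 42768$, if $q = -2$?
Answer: $32160$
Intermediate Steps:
$E{\left(j \right)} = - 4 j$ ($E{\left(j \right)} = - 2 \cdot 2 j = - 4 j$)
$24 \left(-17\right) \left(14 + E{\left(\frac{5 + 4}{q - 1} \right)}\right) + 42768 = 24 \left(-17\right) \left(14 - 4 \frac{5 + 4}{-2 - 1}\right) + 42768 = - 408 \left(14 - 4 \frac{9}{-3}\right) + 42768 = - 408 \left(14 - 4 \cdot 9 \left(- \frac{1}{3}\right)\right) + 42768 = - 408 \left(14 - -12\right) + 42768 = - 408 \left(14 + 12\right) + 42768 = \left(-408\right) 26 + 42768 = -10608 + 42768 = 32160$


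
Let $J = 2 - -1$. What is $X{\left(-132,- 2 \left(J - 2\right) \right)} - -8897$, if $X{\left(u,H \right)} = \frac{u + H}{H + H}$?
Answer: $\frac{17861}{2} \approx 8930.5$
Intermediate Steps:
$J = 3$ ($J = 2 + 1 = 3$)
$X{\left(u,H \right)} = \frac{H + u}{2 H}$
$X{\left(-132,- 2 \left(J - 2\right) \right)} - -8897 = \frac{- 2 \left(3 - 2\right) - 132}{2 \left(- 2 \left(3 - 2\right)\right)} - -8897 = \frac{\left(-2\right) 1 - 132}{2 \left(\left(-2\right) 1\right)} + 8897 = \frac{-2 - 132}{2 \left(-2\right)} + 8897 = \frac{1}{2} \left(- \frac{1}{2}\right) \left(-134\right) + 8897 = \frac{67}{2} + 8897 = \frac{17861}{2}$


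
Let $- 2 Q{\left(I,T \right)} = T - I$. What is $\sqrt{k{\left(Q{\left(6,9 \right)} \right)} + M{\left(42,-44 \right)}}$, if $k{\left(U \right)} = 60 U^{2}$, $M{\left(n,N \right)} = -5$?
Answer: $\sqrt{130} \approx 11.402$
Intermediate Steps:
$Q{\left(I,T \right)} = \frac{I}{2} - \frac{T}{2}$ ($Q{\left(I,T \right)} = - \frac{T - I}{2} = \frac{I}{2} - \frac{T}{2}$)
$\sqrt{k{\left(Q{\left(6,9 \right)} \right)} + M{\left(42,-44 \right)}} = \sqrt{60 \left(\frac{1}{2} \cdot 6 - \frac{9}{2}\right)^{2} - 5} = \sqrt{60 \left(3 - \frac{9}{2}\right)^{2} - 5} = \sqrt{60 \left(- \frac{3}{2}\right)^{2} - 5} = \sqrt{60 \cdot \frac{9}{4} - 5} = \sqrt{135 - 5} = \sqrt{130}$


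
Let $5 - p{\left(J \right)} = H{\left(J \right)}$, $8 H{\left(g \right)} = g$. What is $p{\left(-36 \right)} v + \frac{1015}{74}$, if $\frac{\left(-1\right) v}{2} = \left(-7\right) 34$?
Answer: $\frac{335643}{74} \approx 4535.7$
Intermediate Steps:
$H{\left(g \right)} = \frac{g}{8}$
$p{\left(J \right)} = 5 - \frac{J}{8}$
$v = 476$ ($v = - 2 \left(\left(-7\right) 34\right) = \left(-2\right) \left(-238\right) = 476$)
$p{\left(-36 \right)} v + \frac{1015}{74} = \left(5 - - \frac{9}{2}\right) 476 + \frac{1015}{74} = \left(5 + \frac{9}{2}\right) 476 + 1015 \cdot \frac{1}{74} = \frac{19}{2} \cdot 476 + \frac{1015}{74} = 4522 + \frac{1015}{74} = \frac{335643}{74}$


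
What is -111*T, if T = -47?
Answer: 5217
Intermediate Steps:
-111*T = -111*(-47) = 5217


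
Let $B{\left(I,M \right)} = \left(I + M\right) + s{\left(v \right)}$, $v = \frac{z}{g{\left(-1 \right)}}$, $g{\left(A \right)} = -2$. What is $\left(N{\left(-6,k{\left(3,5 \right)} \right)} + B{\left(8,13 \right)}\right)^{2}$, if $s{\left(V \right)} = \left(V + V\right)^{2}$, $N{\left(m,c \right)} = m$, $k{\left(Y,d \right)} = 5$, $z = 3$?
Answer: $576$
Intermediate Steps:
$v = - \frac{3}{2}$ ($v = \frac{3}{-2} = 3 \left(- \frac{1}{2}\right) = - \frac{3}{2} \approx -1.5$)
$s{\left(V \right)} = 4 V^{2}$ ($s{\left(V \right)} = \left(2 V\right)^{2} = 4 V^{2}$)
$B{\left(I,M \right)} = 9 + I + M$ ($B{\left(I,M \right)} = \left(I + M\right) + 4 \left(- \frac{3}{2}\right)^{2} = \left(I + M\right) + 4 \cdot \frac{9}{4} = \left(I + M\right) + 9 = 9 + I + M$)
$\left(N{\left(-6,k{\left(3,5 \right)} \right)} + B{\left(8,13 \right)}\right)^{2} = \left(-6 + \left(9 + 8 + 13\right)\right)^{2} = \left(-6 + 30\right)^{2} = 24^{2} = 576$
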